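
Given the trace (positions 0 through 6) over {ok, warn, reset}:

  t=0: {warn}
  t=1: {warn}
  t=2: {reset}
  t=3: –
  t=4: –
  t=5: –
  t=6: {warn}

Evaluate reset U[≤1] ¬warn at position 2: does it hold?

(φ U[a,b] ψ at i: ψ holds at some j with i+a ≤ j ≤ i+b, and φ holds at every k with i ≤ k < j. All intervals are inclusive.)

True

Need some j in [2,3] with ¬warn, and reset at every k in [2,j-1].
  j=2: ¬warn holds; no prefix to check → satisfied.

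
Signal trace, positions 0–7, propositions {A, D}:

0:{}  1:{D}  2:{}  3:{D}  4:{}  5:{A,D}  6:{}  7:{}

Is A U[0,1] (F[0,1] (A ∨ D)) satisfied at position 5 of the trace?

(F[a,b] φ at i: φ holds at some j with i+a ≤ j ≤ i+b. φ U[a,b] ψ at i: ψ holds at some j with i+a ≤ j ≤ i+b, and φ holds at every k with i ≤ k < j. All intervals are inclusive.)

Holds

Need some j in [5,6] with F[0,1] (A ∨ D), and A at every k in [5,j-1].
  j=5: F[0,1] (A ∨ D) holds; no prefix to check → satisfied.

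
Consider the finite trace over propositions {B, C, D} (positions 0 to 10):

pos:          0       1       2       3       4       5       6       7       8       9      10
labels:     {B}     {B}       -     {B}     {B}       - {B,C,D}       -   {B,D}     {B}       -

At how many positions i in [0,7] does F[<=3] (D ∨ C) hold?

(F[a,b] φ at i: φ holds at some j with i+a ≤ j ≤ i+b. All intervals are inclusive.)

5

Evaluate at each i in [0,7]:
  i=0: ✗ (none in [0,3])
  i=1: ✗ (none in [1,4])
  i=2: ✗ (none in [2,5])
  i=3: ✓ (witness j=6)
  i=4: ✓ (witness j=6)
  i=5: ✓ (witness j=6)
  i=6: ✓ (witness j=6)
  i=7: ✓ (witness j=8)
Positions where it holds: {3, 4, 5, 6, 7} → 5.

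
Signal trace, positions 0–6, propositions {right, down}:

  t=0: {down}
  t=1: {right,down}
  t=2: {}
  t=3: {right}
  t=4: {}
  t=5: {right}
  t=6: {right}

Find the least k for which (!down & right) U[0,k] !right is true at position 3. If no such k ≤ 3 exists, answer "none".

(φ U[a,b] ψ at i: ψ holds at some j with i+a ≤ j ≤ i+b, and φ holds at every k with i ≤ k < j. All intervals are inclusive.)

1

Need earliest j ≥ 3 with !right, and (!down & right) at every k in [3,j-1].
  j=3: rhs fails.
  j=4: rhs holds; lhs holds on [3,3]. k = 1.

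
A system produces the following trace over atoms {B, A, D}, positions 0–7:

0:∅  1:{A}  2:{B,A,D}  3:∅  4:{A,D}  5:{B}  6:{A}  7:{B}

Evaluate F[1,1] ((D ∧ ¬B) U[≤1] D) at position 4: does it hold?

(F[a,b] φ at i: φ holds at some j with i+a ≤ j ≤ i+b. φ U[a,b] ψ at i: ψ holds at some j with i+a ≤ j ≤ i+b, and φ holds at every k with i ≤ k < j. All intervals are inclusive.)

Check ((D ∧ ¬B) U[≤1] D) at each j in [5,5]:
  j=5: fails
No position in the window satisfies it → formula fails.

No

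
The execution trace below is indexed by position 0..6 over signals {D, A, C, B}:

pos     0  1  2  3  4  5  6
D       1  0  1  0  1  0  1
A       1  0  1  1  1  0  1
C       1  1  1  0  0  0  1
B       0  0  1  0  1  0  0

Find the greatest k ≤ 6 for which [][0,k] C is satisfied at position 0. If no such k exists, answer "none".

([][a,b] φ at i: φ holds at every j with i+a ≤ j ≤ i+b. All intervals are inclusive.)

2

C must hold from j=0 onward; find where it first fails.
  j=0: holds
  j=1: holds
  j=2: holds
  j=3: fails
Holds on [0,2], so largest k = 2.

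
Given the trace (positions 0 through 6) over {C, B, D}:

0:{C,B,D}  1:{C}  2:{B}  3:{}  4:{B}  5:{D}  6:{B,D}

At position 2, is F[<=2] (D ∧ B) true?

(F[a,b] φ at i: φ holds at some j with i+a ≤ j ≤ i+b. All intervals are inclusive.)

No

Check (D ∧ B) at each j in [2,4]:
  j=2: false
  j=3: false
  j=4: false
No position in the window satisfies it → formula fails.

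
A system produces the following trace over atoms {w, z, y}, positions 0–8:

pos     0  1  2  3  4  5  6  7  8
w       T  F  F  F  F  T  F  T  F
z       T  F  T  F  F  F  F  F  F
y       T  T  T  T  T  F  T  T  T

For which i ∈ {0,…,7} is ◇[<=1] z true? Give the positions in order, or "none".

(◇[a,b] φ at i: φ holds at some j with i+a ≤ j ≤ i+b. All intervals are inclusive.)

0, 1, 2

Evaluate at each i in [0,7]:
  i=0: ✓ (witness j=0)
  i=1: ✓ (witness j=2)
  i=2: ✓ (witness j=2)
  i=3: ✗ (none in [3,4])
  i=4: ✗ (none in [4,5])
  i=5: ✗ (none in [5,6])
  i=6: ✗ (none in [6,7])
  i=7: ✗ (none in [7,8])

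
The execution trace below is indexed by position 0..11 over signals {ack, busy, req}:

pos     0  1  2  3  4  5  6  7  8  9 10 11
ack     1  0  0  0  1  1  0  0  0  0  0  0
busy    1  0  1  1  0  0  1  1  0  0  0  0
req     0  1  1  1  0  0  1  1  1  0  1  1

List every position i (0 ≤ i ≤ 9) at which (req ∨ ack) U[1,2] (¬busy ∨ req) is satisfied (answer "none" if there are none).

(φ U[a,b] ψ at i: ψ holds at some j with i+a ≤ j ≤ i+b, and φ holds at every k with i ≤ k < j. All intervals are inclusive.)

0, 1, 2, 3, 4, 5, 6, 7, 8

Evaluate at each i in [0,9]:
  i=0: ✓ (rhs at j=1; lhs holds on [0,0])
  i=1: ✓ (rhs at j=2; lhs holds on [1,1])
  i=2: ✓ (rhs at j=3; lhs holds on [2,2])
  i=3: ✓ (rhs at j=4; lhs holds on [3,3])
  i=4: ✓ (rhs at j=5; lhs holds on [4,4])
  i=5: ✓ (rhs at j=6; lhs holds on [5,5])
  i=6: ✓ (rhs at j=7; lhs holds on [6,6])
  i=7: ✓ (rhs at j=8; lhs holds on [7,7])
  i=8: ✓ (rhs at j=9; lhs holds on [8,8])
  i=9: ✗ (lhs fails at k=9 before rhs at j=10)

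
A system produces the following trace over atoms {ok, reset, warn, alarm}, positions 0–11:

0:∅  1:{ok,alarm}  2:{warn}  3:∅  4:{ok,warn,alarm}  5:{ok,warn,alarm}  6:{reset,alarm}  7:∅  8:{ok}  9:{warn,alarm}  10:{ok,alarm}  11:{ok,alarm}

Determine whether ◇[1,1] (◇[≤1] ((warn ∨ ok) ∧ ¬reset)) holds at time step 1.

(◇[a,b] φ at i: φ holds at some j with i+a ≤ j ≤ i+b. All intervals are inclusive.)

Holds

Check ◇[≤1] ((warn ∨ ok) ∧ ¬reset) at each j in [2,2]:
  j=2: holds (witness at 2)
Found at j=2 → formula holds.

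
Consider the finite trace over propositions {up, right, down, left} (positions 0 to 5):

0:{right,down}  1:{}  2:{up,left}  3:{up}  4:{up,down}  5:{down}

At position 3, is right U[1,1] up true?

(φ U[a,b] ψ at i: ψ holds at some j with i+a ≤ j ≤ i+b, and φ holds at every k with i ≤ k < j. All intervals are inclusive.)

False

Need some j in [4,4] with up, and right at every k in [3,j-1].
  j=4: up holds, but right fails at k=3 → not this j.
No j in the window works → until fails.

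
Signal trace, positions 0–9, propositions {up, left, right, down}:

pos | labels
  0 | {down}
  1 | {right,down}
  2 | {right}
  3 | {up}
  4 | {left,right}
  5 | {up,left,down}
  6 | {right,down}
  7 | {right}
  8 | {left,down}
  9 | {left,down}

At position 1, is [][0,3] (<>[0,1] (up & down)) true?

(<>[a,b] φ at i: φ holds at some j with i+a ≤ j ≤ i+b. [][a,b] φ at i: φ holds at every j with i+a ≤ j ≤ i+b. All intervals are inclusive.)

Check <>[0,1] (up & down) at every j in [1,4]:
  j=1: fails (none in [1,2])
  j=2: fails (none in [2,3])
  j=3: fails (none in [3,4])
  j=4: holds (witness at 5)
Fails at j=1 → formula fails.

No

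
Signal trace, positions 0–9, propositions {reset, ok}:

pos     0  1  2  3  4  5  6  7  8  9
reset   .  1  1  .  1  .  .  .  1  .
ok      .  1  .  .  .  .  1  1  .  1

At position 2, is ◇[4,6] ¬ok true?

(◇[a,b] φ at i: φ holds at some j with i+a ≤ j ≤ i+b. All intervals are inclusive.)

Holds

Check ¬ok at each j in [6,8]:
  j=6: false
  j=7: false
  j=8: true
Found at j=8 → formula holds.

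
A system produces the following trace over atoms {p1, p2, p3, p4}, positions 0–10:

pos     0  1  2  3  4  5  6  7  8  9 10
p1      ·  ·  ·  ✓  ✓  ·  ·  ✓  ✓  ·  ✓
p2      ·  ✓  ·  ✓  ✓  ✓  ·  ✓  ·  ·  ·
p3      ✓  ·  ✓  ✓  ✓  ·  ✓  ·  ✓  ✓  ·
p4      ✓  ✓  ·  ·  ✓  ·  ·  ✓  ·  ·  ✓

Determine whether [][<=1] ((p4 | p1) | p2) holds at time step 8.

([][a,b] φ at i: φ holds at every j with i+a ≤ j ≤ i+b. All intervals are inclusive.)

Does not hold

Check ((p4 | p1) | p2) at every j in [8,9]:
  j=8: true
  j=9: false
Fails at j=9 → formula fails.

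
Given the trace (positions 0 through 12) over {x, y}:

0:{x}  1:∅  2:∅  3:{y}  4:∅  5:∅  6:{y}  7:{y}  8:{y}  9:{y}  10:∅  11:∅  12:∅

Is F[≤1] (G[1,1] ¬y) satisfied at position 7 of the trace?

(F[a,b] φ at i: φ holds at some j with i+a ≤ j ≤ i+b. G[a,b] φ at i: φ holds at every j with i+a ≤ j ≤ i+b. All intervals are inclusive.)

Check G[1,1] ¬y at each j in [7,8]:
  j=7: fails at 8
  j=8: fails at 9
No position in the window satisfies it → formula fails.

False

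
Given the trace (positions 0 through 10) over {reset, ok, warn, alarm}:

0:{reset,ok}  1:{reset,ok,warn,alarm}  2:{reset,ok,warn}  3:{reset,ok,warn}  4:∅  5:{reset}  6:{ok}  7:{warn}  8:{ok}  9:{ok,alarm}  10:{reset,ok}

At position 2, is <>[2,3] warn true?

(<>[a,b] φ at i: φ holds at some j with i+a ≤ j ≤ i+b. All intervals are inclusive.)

Does not hold

Check warn at each j in [4,5]:
  j=4: false
  j=5: false
No position in the window satisfies it → formula fails.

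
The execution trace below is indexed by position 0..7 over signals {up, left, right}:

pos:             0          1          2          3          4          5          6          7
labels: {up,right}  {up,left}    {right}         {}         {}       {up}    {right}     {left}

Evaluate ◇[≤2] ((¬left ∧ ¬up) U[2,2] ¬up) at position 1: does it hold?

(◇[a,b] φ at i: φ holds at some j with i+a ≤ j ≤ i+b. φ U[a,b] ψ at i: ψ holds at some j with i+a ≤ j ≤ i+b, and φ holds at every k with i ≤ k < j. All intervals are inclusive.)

Holds

Check ((¬left ∧ ¬up) U[2,2] ¬up) at each j in [1,3]:
  j=1: fails
  j=2: holds
  j=3: fails
Found at j=2 → formula holds.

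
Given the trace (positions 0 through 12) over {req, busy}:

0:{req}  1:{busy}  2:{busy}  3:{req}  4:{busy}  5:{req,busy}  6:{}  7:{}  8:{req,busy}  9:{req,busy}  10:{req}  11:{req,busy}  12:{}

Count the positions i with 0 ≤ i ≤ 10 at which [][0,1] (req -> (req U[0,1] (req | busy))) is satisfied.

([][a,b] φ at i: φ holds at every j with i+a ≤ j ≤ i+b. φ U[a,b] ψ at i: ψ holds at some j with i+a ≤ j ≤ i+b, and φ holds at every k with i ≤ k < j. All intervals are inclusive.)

11

Evaluate at each i in [0,10]:
  i=0: ✓ (all of [0,1])
  i=1: ✓ (all of [1,2])
  i=2: ✓ (all of [2,3])
  i=3: ✓ (all of [3,4])
  i=4: ✓ (all of [4,5])
  i=5: ✓ (all of [5,6])
  i=6: ✓ (all of [6,7])
  i=7: ✓ (all of [7,8])
  i=8: ✓ (all of [8,9])
  i=9: ✓ (all of [9,10])
  i=10: ✓ (all of [10,11])
Positions where it holds: {0, 1, 2, 3, 4, 5, 6, 7, 8, 9, 10} → 11.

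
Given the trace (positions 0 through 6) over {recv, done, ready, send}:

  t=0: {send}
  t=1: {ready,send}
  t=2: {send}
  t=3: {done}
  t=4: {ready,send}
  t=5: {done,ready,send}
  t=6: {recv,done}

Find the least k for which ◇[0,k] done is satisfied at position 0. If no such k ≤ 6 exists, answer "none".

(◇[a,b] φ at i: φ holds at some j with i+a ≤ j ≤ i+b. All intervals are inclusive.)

Scan j = 0,1,… for done:
  j=0: fails
  j=1: fails
  j=2: fails
  j=3: holds
First hit at j=3, so smallest k = 3-0 = 3.

3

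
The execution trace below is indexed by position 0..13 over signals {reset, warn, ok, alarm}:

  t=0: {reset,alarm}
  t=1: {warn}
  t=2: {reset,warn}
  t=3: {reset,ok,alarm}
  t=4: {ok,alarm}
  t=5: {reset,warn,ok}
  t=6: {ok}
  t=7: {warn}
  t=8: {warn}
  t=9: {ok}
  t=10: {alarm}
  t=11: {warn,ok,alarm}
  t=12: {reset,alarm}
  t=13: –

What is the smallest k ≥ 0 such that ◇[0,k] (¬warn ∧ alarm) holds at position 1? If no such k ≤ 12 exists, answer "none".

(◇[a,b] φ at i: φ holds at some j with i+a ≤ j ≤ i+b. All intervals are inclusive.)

2

Scan j = 1,2,… for (¬warn ∧ alarm):
  j=1: fails
  j=2: fails
  j=3: holds
First hit at j=3, so smallest k = 3-1 = 2.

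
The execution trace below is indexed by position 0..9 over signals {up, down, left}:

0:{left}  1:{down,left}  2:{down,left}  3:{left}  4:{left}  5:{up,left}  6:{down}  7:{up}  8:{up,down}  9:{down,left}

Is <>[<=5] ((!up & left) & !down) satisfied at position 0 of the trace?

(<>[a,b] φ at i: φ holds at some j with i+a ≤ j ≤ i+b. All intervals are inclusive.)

Yes

Check ((!up & left) & !down) at each j in [0,5]:
  j=0: true
  j=1: false
  j=2: false
  j=3: true
  j=4: true
  j=5: false
Found at j=0 → formula holds.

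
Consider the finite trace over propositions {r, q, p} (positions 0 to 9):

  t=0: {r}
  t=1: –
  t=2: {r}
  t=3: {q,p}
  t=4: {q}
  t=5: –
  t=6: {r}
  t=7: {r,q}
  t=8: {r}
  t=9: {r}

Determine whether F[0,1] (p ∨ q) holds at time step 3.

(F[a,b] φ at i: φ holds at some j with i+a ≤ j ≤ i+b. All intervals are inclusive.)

Check (p ∨ q) at each j in [3,4]:
  j=3: true
  j=4: true
Found at j=3 → formula holds.

Holds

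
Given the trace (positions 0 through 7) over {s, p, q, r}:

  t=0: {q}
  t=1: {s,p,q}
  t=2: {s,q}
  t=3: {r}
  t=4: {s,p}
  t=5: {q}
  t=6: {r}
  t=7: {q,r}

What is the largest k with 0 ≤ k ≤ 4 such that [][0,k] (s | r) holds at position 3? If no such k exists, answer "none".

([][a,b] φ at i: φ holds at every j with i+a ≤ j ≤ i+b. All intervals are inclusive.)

1

(s | r) must hold from j=3 onward; find where it first fails.
  j=3: holds
  j=4: holds
  j=5: fails
Holds on [3,4], so largest k = 1.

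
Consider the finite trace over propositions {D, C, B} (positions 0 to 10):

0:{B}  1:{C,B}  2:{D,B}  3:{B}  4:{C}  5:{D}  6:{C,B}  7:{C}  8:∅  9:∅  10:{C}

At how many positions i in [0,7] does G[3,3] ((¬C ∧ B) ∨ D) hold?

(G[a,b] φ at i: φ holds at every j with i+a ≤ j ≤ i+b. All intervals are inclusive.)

2

Evaluate at each i in [0,7]:
  i=0: ✓ (all of [3,3])
  i=1: ✗ (fails at j=4)
  i=2: ✓ (all of [5,5])
  i=3: ✗ (fails at j=6)
  i=4: ✗ (fails at j=7)
  i=5: ✗ (fails at j=8)
  i=6: ✗ (fails at j=9)
  i=7: ✗ (fails at j=10)
Positions where it holds: {0, 2} → 2.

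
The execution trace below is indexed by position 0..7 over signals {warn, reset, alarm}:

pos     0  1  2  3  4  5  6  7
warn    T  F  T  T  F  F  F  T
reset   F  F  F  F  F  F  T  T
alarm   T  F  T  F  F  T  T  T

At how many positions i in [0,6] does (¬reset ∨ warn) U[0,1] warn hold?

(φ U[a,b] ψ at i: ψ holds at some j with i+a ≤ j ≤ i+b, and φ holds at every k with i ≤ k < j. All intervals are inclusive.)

4

Evaluate at each i in [0,6]:
  i=0: ✓ (rhs at j=0)
  i=1: ✓ (rhs at j=2; lhs holds on [1,1])
  i=2: ✓ (rhs at j=2)
  i=3: ✓ (rhs at j=3)
  i=4: ✗ (no rhs in [4,5])
  i=5: ✗ (no rhs in [5,6])
  i=6: ✗ (lhs fails at k=6 before rhs at j=7)
Positions where it holds: {0, 1, 2, 3} → 4.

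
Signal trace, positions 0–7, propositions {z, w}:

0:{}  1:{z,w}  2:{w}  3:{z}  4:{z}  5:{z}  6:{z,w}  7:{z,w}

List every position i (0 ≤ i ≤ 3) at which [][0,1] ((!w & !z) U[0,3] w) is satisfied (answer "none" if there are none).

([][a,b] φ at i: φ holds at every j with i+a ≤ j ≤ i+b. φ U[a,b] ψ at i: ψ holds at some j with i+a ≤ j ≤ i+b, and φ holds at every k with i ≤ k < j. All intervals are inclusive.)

0, 1

Evaluate at each i in [0,3]:
  i=0: ✓ (all of [0,1])
  i=1: ✓ (all of [1,2])
  i=2: ✗ (fails at j=3)
  i=3: ✗ (fails at j=3)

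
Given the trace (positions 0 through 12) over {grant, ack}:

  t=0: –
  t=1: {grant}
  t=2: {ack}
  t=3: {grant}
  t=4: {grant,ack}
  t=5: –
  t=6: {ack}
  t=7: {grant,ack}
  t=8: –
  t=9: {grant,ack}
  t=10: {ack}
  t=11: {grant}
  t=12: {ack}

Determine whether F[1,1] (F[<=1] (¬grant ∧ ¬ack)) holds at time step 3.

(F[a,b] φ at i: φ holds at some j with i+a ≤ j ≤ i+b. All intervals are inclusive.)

Yes

Check F[<=1] (¬grant ∧ ¬ack) at each j in [4,4]:
  j=4: holds (witness at 5)
Found at j=4 → formula holds.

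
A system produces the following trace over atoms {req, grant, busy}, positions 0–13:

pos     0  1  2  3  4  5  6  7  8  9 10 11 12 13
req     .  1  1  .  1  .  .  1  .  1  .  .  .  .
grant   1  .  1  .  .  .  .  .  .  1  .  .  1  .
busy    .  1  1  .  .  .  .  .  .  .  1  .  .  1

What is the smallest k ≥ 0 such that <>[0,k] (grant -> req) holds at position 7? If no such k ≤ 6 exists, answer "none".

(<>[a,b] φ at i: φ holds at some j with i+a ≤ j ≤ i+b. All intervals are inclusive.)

Scan j = 7,8,… for (grant -> req):
  j=7: holds
First hit at j=7, so smallest k = 7-7 = 0.

0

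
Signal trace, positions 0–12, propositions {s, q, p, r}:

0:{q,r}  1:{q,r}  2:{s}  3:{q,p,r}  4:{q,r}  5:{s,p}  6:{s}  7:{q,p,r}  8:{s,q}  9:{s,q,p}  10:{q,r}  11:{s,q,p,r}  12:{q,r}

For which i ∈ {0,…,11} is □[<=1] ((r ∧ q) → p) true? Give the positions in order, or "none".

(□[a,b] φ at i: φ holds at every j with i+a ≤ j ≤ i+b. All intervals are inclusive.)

2, 5, 6, 7, 8

Evaluate at each i in [0,11]:
  i=0: ✗ (fails at j=0)
  i=1: ✗ (fails at j=1)
  i=2: ✓ (all of [2,3])
  i=3: ✗ (fails at j=4)
  i=4: ✗ (fails at j=4)
  i=5: ✓ (all of [5,6])
  i=6: ✓ (all of [6,7])
  i=7: ✓ (all of [7,8])
  i=8: ✓ (all of [8,9])
  i=9: ✗ (fails at j=10)
  i=10: ✗ (fails at j=10)
  i=11: ✗ (fails at j=12)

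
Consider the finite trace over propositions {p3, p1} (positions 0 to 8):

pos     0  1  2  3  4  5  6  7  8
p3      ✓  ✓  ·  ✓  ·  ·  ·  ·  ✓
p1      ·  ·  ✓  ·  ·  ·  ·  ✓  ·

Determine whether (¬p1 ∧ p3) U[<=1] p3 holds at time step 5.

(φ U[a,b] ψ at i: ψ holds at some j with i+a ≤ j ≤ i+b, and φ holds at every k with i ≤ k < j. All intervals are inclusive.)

False

Need some j in [5,6] with p3, and (¬p1 ∧ p3) at every k in [5,j-1].
  j=5: p3 false.
  j=6: p3 false.
No j in the window works → until fails.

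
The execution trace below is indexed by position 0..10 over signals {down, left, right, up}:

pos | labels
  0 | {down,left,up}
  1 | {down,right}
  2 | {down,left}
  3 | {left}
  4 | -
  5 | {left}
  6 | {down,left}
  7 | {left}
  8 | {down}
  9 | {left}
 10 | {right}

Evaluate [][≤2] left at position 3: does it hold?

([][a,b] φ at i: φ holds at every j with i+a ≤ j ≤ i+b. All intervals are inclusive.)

Does not hold

Check left at every j in [3,5]:
  j=3: true
  j=4: false
  j=5: true
Fails at j=4 → formula fails.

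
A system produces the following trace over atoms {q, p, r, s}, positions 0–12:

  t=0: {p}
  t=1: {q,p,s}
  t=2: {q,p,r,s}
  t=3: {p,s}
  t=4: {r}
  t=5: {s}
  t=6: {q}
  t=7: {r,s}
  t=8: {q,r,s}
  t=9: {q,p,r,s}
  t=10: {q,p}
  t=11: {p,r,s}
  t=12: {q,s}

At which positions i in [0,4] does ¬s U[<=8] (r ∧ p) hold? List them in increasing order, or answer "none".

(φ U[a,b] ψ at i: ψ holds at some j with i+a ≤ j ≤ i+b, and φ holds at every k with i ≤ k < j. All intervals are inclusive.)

2

Evaluate at each i in [0,4]:
  i=0: ✗ (lhs fails at k=1 before rhs at j=2)
  i=1: ✗ (lhs fails at k=1 before rhs at j=2)
  i=2: ✓ (rhs at j=2)
  i=3: ✗ (lhs fails at k=3 before rhs at j=9)
  i=4: ✗ (lhs fails at k=5 before rhs at j=9)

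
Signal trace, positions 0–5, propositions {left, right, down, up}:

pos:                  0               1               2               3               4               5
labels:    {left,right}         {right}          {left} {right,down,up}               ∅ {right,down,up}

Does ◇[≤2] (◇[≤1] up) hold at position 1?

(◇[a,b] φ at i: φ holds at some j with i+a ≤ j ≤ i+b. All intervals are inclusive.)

Check ◇[≤1] up at each j in [1,3]:
  j=1: fails (none in [1,2])
  j=2: holds (witness at 3)
  j=3: holds (witness at 3)
Found at j=2 → formula holds.

True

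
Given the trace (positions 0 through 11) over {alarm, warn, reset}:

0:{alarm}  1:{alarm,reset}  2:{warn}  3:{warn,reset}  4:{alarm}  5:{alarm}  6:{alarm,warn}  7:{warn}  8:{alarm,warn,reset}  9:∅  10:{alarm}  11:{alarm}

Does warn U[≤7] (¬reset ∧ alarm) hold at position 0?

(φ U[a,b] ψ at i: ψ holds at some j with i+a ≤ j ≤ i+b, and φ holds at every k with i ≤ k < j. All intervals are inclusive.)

Yes

Need some j in [0,7] with (¬reset ∧ alarm), and warn at every k in [0,j-1].
  j=0: (¬reset ∧ alarm) holds; no prefix to check → satisfied.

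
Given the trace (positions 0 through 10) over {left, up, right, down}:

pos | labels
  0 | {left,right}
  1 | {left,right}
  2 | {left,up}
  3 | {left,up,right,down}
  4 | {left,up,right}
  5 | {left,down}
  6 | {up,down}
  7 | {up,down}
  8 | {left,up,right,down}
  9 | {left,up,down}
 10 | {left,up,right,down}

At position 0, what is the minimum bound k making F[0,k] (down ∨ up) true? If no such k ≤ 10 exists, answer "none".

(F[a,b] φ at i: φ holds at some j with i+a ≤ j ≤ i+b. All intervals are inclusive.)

2

Scan j = 0,1,… for (down ∨ up):
  j=0: fails
  j=1: fails
  j=2: holds
First hit at j=2, so smallest k = 2-0 = 2.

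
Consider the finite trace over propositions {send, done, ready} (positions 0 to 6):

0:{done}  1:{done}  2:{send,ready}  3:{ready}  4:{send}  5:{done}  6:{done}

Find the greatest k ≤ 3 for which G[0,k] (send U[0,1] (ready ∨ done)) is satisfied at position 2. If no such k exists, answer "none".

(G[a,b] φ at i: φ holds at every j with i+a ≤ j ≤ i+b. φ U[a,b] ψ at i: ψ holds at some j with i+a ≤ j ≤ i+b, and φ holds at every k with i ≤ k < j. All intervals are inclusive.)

3

(send U[0,1] (ready ∨ done)) must hold from j=2 onward; find where it first fails.
  j=2: holds
  j=3: holds
  j=4: holds
  j=5: holds
Holds through j=5; largest k = 3.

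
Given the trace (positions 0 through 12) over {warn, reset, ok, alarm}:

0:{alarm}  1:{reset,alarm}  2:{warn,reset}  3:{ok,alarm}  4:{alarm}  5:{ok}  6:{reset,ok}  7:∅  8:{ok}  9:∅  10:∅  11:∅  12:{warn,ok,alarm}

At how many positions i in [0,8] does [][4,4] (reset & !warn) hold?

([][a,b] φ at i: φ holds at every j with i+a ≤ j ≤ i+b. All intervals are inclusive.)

Evaluate at each i in [0,8]:
  i=0: ✗ (fails at j=4)
  i=1: ✗ (fails at j=5)
  i=2: ✓ (all of [6,6])
  i=3: ✗ (fails at j=7)
  i=4: ✗ (fails at j=8)
  i=5: ✗ (fails at j=9)
  i=6: ✗ (fails at j=10)
  i=7: ✗ (fails at j=11)
  i=8: ✗ (fails at j=12)
Positions where it holds: {2} → 1.

1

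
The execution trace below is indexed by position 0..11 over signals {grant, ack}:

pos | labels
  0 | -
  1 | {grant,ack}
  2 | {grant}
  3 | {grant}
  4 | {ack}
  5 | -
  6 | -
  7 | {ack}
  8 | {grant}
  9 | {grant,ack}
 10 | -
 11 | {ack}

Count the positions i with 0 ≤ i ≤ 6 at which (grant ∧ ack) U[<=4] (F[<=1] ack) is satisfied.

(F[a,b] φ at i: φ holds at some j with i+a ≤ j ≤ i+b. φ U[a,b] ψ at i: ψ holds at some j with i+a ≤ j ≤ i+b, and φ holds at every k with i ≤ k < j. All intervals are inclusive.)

Evaluate at each i in [0,6]:
  i=0: ✓ (rhs at j=0)
  i=1: ✓ (rhs at j=1)
  i=2: ✗ (lhs fails at k=2 before rhs at j=3)
  i=3: ✓ (rhs at j=3)
  i=4: ✓ (rhs at j=4)
  i=5: ✗ (lhs fails at k=5 before rhs at j=6)
  i=6: ✓ (rhs at j=6)
Positions where it holds: {0, 1, 3, 4, 6} → 5.

5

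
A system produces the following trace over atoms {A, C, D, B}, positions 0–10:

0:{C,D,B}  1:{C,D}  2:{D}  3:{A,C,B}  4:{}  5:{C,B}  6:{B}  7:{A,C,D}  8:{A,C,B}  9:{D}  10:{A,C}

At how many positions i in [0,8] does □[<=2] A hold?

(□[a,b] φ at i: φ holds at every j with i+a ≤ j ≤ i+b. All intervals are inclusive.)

Evaluate at each i in [0,8]:
  i=0: ✗ (fails at j=0)
  i=1: ✗ (fails at j=1)
  i=2: ✗ (fails at j=2)
  i=3: ✗ (fails at j=4)
  i=4: ✗ (fails at j=4)
  i=5: ✗ (fails at j=5)
  i=6: ✗ (fails at j=6)
  i=7: ✗ (fails at j=9)
  i=8: ✗ (fails at j=9)
Positions where it holds: {} → 0.

0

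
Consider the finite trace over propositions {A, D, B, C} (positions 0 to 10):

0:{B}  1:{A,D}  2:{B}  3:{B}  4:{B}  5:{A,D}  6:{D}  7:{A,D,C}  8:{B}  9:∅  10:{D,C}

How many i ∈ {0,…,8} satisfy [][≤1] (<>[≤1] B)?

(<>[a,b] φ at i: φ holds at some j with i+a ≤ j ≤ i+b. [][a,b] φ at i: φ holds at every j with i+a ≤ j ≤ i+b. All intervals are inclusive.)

5

Evaluate at each i in [0,8]:
  i=0: ✓ (all of [0,1])
  i=1: ✓ (all of [1,2])
  i=2: ✓ (all of [2,3])
  i=3: ✓ (all of [3,4])
  i=4: ✗ (fails at j=5)
  i=5: ✗ (fails at j=5)
  i=6: ✗ (fails at j=6)
  i=7: ✓ (all of [7,8])
  i=8: ✗ (fails at j=9)
Positions where it holds: {0, 1, 2, 3, 7} → 5.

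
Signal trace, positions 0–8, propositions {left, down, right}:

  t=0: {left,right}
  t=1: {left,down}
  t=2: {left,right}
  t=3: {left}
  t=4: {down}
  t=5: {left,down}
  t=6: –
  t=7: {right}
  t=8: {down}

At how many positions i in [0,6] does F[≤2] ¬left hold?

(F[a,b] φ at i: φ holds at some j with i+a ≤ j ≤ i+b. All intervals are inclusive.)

Evaluate at each i in [0,6]:
  i=0: ✗ (none in [0,2])
  i=1: ✗ (none in [1,3])
  i=2: ✓ (witness j=4)
  i=3: ✓ (witness j=4)
  i=4: ✓ (witness j=4)
  i=5: ✓ (witness j=6)
  i=6: ✓ (witness j=6)
Positions where it holds: {2, 3, 4, 5, 6} → 5.

5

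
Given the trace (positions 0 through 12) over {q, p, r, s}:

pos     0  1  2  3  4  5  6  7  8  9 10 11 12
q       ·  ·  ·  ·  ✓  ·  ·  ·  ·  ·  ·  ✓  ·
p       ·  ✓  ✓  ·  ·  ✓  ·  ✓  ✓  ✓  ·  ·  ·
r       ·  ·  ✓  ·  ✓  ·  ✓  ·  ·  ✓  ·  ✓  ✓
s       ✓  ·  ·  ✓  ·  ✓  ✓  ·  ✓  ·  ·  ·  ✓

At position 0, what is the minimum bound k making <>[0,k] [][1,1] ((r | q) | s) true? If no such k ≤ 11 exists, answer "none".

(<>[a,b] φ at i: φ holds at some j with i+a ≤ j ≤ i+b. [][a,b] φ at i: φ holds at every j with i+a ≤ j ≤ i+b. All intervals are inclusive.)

Scan j = 0,1,… for [][1,1] ((r | q) | s):
  j=0: fails
  j=1: holds
First hit at j=1, so smallest k = 1-0 = 1.

1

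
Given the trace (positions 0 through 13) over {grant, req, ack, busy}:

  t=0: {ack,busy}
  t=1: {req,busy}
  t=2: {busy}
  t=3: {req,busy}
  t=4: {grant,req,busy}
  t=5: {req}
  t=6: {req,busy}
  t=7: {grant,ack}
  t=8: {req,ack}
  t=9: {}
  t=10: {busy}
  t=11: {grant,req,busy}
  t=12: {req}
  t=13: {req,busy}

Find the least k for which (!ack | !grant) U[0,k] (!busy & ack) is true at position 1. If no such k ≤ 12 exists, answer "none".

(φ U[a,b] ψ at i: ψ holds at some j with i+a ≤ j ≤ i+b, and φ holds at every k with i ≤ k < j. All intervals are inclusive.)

Need earliest j ≥ 1 with (!busy & ack), and (!ack | !grant) at every k in [1,j-1].
  j=1: rhs fails.
  j=2: rhs fails.
  j=3: rhs fails.
  j=4: rhs fails.
  j=5: rhs fails.
  j=6: rhs fails.
  j=7: rhs holds; lhs holds on [1,6]. k = 6.

6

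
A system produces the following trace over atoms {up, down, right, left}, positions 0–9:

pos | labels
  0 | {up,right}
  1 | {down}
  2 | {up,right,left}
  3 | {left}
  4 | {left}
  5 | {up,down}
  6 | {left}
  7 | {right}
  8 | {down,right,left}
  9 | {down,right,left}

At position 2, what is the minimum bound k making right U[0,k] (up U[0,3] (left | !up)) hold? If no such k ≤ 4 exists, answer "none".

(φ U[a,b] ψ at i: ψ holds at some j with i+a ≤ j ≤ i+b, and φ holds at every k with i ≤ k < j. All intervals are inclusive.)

Need earliest j ≥ 2 with (up U[0,3] (left | !up)), and right at every k in [2,j-1].
  j=2: rhs holds (empty prefix). k = 0.

0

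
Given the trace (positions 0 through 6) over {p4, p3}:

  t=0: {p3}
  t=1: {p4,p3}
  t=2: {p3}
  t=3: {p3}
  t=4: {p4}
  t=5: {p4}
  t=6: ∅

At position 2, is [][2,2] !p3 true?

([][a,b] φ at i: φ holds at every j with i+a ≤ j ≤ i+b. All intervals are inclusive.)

Yes

Check !p3 at every j in [4,4]:
  j=4: true
All positions satisfy it → formula holds.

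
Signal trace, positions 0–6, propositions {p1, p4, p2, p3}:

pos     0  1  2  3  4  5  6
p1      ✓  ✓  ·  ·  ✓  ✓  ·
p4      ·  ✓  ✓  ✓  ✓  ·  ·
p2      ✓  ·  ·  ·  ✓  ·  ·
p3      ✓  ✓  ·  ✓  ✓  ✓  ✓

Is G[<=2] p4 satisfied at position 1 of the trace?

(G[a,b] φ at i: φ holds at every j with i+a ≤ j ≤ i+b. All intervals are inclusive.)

Holds

Check p4 at every j in [1,3]:
  j=1: true
  j=2: true
  j=3: true
All positions satisfy it → formula holds.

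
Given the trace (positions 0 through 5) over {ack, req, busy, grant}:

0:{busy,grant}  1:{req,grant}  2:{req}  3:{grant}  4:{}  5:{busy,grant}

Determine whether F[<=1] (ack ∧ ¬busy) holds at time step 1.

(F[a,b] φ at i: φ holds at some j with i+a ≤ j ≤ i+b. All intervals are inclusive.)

No

Check (ack ∧ ¬busy) at each j in [1,2]:
  j=1: false
  j=2: false
No position in the window satisfies it → formula fails.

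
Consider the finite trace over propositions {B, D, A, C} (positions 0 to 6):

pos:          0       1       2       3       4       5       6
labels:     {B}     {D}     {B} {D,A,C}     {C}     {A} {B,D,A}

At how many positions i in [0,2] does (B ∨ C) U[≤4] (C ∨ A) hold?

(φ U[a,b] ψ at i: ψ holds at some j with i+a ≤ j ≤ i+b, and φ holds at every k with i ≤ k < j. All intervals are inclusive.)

1

Evaluate at each i in [0,2]:
  i=0: ✗ (lhs fails at k=1 before rhs at j=3)
  i=1: ✗ (lhs fails at k=1 before rhs at j=3)
  i=2: ✓ (rhs at j=3; lhs holds on [2,2])
Positions where it holds: {2} → 1.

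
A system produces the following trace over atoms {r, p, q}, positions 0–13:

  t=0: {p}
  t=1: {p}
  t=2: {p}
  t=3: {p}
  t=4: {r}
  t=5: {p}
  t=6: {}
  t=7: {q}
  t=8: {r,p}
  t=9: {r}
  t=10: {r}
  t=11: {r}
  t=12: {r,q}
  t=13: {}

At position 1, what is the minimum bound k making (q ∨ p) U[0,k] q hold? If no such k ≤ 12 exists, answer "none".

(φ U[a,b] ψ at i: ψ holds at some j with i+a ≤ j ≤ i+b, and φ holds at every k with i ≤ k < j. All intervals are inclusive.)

none

Need earliest j ≥ 1 with q, and (q ∨ p) at every k in [1,j-1].
  j=1: rhs fails.
  j=2: rhs fails.
  j=3: rhs fails.
  j=4: rhs fails.
  j=5: rhs fails.
  j=6: rhs fails.
  j=7: rhs holds but lhs fails at k=4.
  j=8: rhs fails.
  j=9: rhs fails.
  j=10: rhs fails.
  j=11: rhs fails.
  j=12: rhs holds but lhs fails at k=4.
  j=13: rhs fails.
No witness within the range → none.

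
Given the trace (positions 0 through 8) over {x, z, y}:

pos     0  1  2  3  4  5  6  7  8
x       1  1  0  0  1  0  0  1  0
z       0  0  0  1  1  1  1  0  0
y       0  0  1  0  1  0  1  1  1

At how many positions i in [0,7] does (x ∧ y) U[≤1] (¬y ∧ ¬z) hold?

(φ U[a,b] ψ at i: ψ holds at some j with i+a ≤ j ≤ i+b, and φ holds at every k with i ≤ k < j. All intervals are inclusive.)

Evaluate at each i in [0,7]:
  i=0: ✓ (rhs at j=0)
  i=1: ✓ (rhs at j=1)
  i=2: ✗ (no rhs in [2,3])
  i=3: ✗ (no rhs in [3,4])
  i=4: ✗ (no rhs in [4,5])
  i=5: ✗ (no rhs in [5,6])
  i=6: ✗ (no rhs in [6,7])
  i=7: ✗ (no rhs in [7,8])
Positions where it holds: {0, 1} → 2.

2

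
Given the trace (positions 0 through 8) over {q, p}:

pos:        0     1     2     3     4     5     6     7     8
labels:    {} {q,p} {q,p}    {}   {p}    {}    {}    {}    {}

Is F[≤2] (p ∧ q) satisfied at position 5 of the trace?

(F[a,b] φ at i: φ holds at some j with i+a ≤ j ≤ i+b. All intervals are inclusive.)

Check (p ∧ q) at each j in [5,7]:
  j=5: false
  j=6: false
  j=7: false
No position in the window satisfies it → formula fails.

No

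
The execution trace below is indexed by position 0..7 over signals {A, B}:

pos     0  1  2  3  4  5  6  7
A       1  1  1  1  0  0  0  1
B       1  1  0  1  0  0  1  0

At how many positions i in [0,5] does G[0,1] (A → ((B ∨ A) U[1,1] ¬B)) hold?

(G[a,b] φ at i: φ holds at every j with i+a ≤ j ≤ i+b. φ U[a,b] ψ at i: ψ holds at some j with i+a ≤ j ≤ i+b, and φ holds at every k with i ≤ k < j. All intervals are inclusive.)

Evaluate at each i in [0,5]:
  i=0: ✗ (fails at j=0)
  i=1: ✗ (fails at j=2)
  i=2: ✗ (fails at j=2)
  i=3: ✓ (all of [3,4])
  i=4: ✓ (all of [4,5])
  i=5: ✓ (all of [5,6])
Positions where it holds: {3, 4, 5} → 3.

3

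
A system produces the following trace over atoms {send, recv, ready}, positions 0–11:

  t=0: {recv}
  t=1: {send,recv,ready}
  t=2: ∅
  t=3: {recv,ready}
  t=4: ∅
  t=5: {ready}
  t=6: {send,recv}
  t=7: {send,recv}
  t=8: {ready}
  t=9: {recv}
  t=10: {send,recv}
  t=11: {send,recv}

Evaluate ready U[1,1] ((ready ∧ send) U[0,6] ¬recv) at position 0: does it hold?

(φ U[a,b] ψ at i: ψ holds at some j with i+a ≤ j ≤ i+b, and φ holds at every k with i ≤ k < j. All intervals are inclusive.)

Need some j in [1,1] with ((ready ∧ send) U[0,6] ¬recv), and ready at every k in [0,j-1].
  j=1: ((ready ∧ send) U[0,6] ¬recv) holds, but ready fails at k=0 → not this j.
No j in the window works → until fails.

False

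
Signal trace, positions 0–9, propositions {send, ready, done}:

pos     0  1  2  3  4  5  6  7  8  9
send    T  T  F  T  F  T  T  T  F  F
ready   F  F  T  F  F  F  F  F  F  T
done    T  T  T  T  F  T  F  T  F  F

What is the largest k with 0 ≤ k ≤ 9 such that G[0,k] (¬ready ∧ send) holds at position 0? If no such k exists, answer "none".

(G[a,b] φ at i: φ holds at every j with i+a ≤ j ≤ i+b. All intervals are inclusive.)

(¬ready ∧ send) must hold from j=0 onward; find where it first fails.
  j=0: holds
  j=1: holds
  j=2: fails
Holds on [0,1], so largest k = 1.

1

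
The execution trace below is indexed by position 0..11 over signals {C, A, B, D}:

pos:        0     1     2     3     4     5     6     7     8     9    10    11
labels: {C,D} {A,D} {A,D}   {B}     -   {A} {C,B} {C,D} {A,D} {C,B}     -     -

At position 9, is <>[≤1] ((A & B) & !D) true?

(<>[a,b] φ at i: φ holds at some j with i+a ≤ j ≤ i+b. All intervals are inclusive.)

False

Check ((A & B) & !D) at each j in [9,10]:
  j=9: false
  j=10: false
No position in the window satisfies it → formula fails.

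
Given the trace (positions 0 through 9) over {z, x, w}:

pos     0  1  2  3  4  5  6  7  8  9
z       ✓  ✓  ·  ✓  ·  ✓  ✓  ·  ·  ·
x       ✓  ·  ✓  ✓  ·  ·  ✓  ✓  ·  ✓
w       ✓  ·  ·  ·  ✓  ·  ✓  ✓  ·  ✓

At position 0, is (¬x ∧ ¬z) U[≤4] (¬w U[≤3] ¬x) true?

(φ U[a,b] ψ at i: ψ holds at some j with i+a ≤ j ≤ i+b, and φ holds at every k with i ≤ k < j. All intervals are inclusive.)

Need some j in [0,4] with (¬w U[≤3] ¬x), and (¬x ∧ ¬z) at every k in [0,j-1].
  j=0: (¬w U[≤3] ¬x) — fails.
  j=1: (¬w U[≤3] ¬x) holds, but (¬x ∧ ¬z) fails at k=0 → not this j.
  j=2: (¬w U[≤3] ¬x) holds, but (¬x ∧ ¬z) fails at k=0 → not this j.
  j=3: (¬w U[≤3] ¬x) holds, but (¬x ∧ ¬z) fails at k=0 → not this j.
  j=4: (¬w U[≤3] ¬x) holds, but (¬x ∧ ¬z) fails at k=0 → not this j.
No j in the window works → until fails.

No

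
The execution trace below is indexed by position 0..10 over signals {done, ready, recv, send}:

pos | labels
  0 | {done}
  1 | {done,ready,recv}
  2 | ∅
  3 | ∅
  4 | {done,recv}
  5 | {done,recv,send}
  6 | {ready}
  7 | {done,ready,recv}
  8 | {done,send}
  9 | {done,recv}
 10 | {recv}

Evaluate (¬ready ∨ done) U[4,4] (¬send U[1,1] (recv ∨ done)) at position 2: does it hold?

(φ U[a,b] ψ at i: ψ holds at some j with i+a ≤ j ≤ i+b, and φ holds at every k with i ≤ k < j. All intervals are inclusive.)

Need some j in [6,6] with (¬send U[1,1] (recv ∨ done)), and (¬ready ∨ done) at every k in [2,j-1].
  j=6: (¬send U[1,1] (recv ∨ done)) holds; (¬ready ∨ done) holds at every k in [2,5] → satisfied.

Yes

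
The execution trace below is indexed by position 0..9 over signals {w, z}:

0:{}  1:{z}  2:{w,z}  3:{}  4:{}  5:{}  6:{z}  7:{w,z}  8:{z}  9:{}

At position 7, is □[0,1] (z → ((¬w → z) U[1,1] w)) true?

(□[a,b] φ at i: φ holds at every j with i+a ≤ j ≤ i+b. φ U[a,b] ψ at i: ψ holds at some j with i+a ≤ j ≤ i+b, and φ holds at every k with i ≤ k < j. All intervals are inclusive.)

Check (z → ((¬w → z) U[1,1] w)) at every j in [7,8]:
  j=7: antecedent true; consequent fails → ✗
  j=8: antecedent true; consequent fails → ✗
Fails at j=7 → formula fails.

Does not hold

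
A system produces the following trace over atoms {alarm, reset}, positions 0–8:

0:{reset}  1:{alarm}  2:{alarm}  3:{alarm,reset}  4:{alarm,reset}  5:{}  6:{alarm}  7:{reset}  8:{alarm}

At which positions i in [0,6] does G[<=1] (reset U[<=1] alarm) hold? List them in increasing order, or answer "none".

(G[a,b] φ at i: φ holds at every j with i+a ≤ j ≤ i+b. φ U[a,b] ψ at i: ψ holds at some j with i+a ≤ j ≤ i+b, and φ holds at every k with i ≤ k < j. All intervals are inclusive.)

0, 1, 2, 3, 6

Evaluate at each i in [0,6]:
  i=0: ✓ (all of [0,1])
  i=1: ✓ (all of [1,2])
  i=2: ✓ (all of [2,3])
  i=3: ✓ (all of [3,4])
  i=4: ✗ (fails at j=5)
  i=5: ✗ (fails at j=5)
  i=6: ✓ (all of [6,7])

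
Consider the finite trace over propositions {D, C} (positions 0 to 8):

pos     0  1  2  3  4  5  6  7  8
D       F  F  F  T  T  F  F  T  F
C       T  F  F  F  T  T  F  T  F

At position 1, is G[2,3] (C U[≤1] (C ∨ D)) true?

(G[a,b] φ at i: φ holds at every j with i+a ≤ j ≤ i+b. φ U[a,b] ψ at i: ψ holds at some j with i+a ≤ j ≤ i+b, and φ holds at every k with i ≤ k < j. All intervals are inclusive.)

True

Check (C U[≤1] (C ∨ D)) at every j in [3,4]:
  j=3: holds
  j=4: holds
All positions satisfy it → formula holds.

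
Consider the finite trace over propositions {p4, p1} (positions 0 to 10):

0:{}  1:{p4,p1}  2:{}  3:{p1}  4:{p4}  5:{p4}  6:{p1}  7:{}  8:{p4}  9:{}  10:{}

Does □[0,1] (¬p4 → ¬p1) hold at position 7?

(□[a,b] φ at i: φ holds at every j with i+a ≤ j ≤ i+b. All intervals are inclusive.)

Holds

Check (¬p4 → ¬p1) at every j in [7,8]:
  j=7: antecedent true; consequent true → ✓
  j=8: antecedent false → ✓
All positions satisfy it → formula holds.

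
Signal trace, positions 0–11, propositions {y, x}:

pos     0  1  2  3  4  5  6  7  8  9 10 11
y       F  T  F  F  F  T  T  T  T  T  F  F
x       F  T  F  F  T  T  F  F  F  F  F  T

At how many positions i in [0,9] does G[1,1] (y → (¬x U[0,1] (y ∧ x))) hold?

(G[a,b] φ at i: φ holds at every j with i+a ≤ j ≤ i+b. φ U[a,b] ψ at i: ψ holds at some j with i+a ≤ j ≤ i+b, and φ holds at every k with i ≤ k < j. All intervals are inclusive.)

6

Evaluate at each i in [0,9]:
  i=0: ✓ (all of [1,1])
  i=1: ✓ (all of [2,2])
  i=2: ✓ (all of [3,3])
  i=3: ✓ (all of [4,4])
  i=4: ✓ (all of [5,5])
  i=5: ✗ (fails at j=6)
  i=6: ✗ (fails at j=7)
  i=7: ✗ (fails at j=8)
  i=8: ✗ (fails at j=9)
  i=9: ✓ (all of [10,10])
Positions where it holds: {0, 1, 2, 3, 4, 9} → 6.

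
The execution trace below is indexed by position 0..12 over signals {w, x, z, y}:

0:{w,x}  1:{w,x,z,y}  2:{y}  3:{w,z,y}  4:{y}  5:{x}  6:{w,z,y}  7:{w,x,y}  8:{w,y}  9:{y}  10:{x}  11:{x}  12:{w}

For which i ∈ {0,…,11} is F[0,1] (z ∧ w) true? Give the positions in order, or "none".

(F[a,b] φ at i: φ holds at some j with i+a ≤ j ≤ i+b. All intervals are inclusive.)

Evaluate at each i in [0,11]:
  i=0: ✓ (witness j=1)
  i=1: ✓ (witness j=1)
  i=2: ✓ (witness j=3)
  i=3: ✓ (witness j=3)
  i=4: ✗ (none in [4,5])
  i=5: ✓ (witness j=6)
  i=6: ✓ (witness j=6)
  i=7: ✗ (none in [7,8])
  i=8: ✗ (none in [8,9])
  i=9: ✗ (none in [9,10])
  i=10: ✗ (none in [10,11])
  i=11: ✗ (none in [11,12])

0, 1, 2, 3, 5, 6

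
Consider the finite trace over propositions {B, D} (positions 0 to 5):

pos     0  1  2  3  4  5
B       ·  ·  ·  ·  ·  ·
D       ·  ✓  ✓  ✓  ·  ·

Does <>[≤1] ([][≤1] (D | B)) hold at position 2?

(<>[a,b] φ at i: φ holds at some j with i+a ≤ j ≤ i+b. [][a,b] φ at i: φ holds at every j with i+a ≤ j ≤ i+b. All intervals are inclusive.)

Check [][≤1] (D | B) at each j in [2,3]:
  j=2: holds on [2,3]
  j=3: fails at 4
Found at j=2 → formula holds.

True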